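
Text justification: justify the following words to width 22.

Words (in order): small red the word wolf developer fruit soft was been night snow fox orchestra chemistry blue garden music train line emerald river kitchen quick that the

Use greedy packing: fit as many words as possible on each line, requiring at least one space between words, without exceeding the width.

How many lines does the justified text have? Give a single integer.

Line 1: ['small', 'red', 'the', 'word'] (min_width=18, slack=4)
Line 2: ['wolf', 'developer', 'fruit'] (min_width=20, slack=2)
Line 3: ['soft', 'was', 'been', 'night'] (min_width=19, slack=3)
Line 4: ['snow', 'fox', 'orchestra'] (min_width=18, slack=4)
Line 5: ['chemistry', 'blue', 'garden'] (min_width=21, slack=1)
Line 6: ['music', 'train', 'line'] (min_width=16, slack=6)
Line 7: ['emerald', 'river', 'kitchen'] (min_width=21, slack=1)
Line 8: ['quick', 'that', 'the'] (min_width=14, slack=8)
Total lines: 8

Answer: 8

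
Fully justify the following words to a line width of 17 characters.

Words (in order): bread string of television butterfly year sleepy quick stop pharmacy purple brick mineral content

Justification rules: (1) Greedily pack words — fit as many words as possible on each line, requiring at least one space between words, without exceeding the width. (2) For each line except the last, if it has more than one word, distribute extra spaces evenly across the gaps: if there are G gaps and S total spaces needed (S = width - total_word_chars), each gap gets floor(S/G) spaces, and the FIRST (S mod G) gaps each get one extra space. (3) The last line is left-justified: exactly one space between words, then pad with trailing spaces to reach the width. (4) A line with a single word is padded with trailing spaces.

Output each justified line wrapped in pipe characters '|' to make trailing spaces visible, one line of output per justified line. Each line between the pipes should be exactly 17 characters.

Line 1: ['bread', 'string', 'of'] (min_width=15, slack=2)
Line 2: ['television'] (min_width=10, slack=7)
Line 3: ['butterfly', 'year'] (min_width=14, slack=3)
Line 4: ['sleepy', 'quick', 'stop'] (min_width=17, slack=0)
Line 5: ['pharmacy', 'purple'] (min_width=15, slack=2)
Line 6: ['brick', 'mineral'] (min_width=13, slack=4)
Line 7: ['content'] (min_width=7, slack=10)

Answer: |bread  string  of|
|television       |
|butterfly    year|
|sleepy quick stop|
|pharmacy   purple|
|brick     mineral|
|content          |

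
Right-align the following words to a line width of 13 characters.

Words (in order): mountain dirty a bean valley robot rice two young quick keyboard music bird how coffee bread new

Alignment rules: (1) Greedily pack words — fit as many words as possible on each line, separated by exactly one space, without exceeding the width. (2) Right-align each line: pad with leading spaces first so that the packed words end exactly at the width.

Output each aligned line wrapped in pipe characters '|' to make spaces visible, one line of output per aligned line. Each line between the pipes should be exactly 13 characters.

Line 1: ['mountain'] (min_width=8, slack=5)
Line 2: ['dirty', 'a', 'bean'] (min_width=12, slack=1)
Line 3: ['valley', 'robot'] (min_width=12, slack=1)
Line 4: ['rice', 'two'] (min_width=8, slack=5)
Line 5: ['young', 'quick'] (min_width=11, slack=2)
Line 6: ['keyboard'] (min_width=8, slack=5)
Line 7: ['music', 'bird'] (min_width=10, slack=3)
Line 8: ['how', 'coffee'] (min_width=10, slack=3)
Line 9: ['bread', 'new'] (min_width=9, slack=4)

Answer: |     mountain|
| dirty a bean|
| valley robot|
|     rice two|
|  young quick|
|     keyboard|
|   music bird|
|   how coffee|
|    bread new|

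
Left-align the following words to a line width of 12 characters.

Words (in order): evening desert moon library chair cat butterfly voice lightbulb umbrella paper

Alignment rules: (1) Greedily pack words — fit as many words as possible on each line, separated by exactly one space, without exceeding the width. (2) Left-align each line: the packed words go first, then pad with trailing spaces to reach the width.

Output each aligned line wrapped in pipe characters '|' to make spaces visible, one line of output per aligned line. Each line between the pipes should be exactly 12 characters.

Line 1: ['evening'] (min_width=7, slack=5)
Line 2: ['desert', 'moon'] (min_width=11, slack=1)
Line 3: ['library'] (min_width=7, slack=5)
Line 4: ['chair', 'cat'] (min_width=9, slack=3)
Line 5: ['butterfly'] (min_width=9, slack=3)
Line 6: ['voice'] (min_width=5, slack=7)
Line 7: ['lightbulb'] (min_width=9, slack=3)
Line 8: ['umbrella'] (min_width=8, slack=4)
Line 9: ['paper'] (min_width=5, slack=7)

Answer: |evening     |
|desert moon |
|library     |
|chair cat   |
|butterfly   |
|voice       |
|lightbulb   |
|umbrella    |
|paper       |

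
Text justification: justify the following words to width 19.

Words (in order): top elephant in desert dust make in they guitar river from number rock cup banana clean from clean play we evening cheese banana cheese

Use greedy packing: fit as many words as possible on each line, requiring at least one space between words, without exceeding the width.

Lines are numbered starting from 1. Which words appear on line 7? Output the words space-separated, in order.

Answer: evening cheese

Derivation:
Line 1: ['top', 'elephant', 'in'] (min_width=15, slack=4)
Line 2: ['desert', 'dust', 'make', 'in'] (min_width=19, slack=0)
Line 3: ['they', 'guitar', 'river'] (min_width=17, slack=2)
Line 4: ['from', 'number', 'rock'] (min_width=16, slack=3)
Line 5: ['cup', 'banana', 'clean'] (min_width=16, slack=3)
Line 6: ['from', 'clean', 'play', 'we'] (min_width=18, slack=1)
Line 7: ['evening', 'cheese'] (min_width=14, slack=5)
Line 8: ['banana', 'cheese'] (min_width=13, slack=6)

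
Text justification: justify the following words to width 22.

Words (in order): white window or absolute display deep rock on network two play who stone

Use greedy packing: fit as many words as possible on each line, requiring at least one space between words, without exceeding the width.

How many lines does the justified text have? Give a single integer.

Line 1: ['white', 'window', 'or'] (min_width=15, slack=7)
Line 2: ['absolute', 'display', 'deep'] (min_width=21, slack=1)
Line 3: ['rock', 'on', 'network', 'two'] (min_width=19, slack=3)
Line 4: ['play', 'who', 'stone'] (min_width=14, slack=8)
Total lines: 4

Answer: 4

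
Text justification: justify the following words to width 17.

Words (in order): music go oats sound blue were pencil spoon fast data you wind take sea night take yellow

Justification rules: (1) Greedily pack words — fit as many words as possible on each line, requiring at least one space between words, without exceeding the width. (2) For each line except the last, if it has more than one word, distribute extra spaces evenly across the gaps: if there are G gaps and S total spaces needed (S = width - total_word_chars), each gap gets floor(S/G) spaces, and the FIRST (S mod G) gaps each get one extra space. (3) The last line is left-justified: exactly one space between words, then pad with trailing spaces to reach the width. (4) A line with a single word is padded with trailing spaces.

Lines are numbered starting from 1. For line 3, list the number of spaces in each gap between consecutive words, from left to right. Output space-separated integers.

Line 1: ['music', 'go', 'oats'] (min_width=13, slack=4)
Line 2: ['sound', 'blue', 'were'] (min_width=15, slack=2)
Line 3: ['pencil', 'spoon', 'fast'] (min_width=17, slack=0)
Line 4: ['data', 'you', 'wind'] (min_width=13, slack=4)
Line 5: ['take', 'sea', 'night'] (min_width=14, slack=3)
Line 6: ['take', 'yellow'] (min_width=11, slack=6)

Answer: 1 1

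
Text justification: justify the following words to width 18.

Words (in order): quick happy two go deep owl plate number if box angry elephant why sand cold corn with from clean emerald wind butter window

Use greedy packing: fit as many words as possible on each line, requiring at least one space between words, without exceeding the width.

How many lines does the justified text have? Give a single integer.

Answer: 8

Derivation:
Line 1: ['quick', 'happy', 'two', 'go'] (min_width=18, slack=0)
Line 2: ['deep', 'owl', 'plate'] (min_width=14, slack=4)
Line 3: ['number', 'if', 'box'] (min_width=13, slack=5)
Line 4: ['angry', 'elephant', 'why'] (min_width=18, slack=0)
Line 5: ['sand', 'cold', 'corn'] (min_width=14, slack=4)
Line 6: ['with', 'from', 'clean'] (min_width=15, slack=3)
Line 7: ['emerald', 'wind'] (min_width=12, slack=6)
Line 8: ['butter', 'window'] (min_width=13, slack=5)
Total lines: 8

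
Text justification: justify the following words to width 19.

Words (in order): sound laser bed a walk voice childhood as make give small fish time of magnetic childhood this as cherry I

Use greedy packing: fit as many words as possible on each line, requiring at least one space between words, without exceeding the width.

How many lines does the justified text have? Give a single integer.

Answer: 7

Derivation:
Line 1: ['sound', 'laser', 'bed', 'a'] (min_width=17, slack=2)
Line 2: ['walk', 'voice'] (min_width=10, slack=9)
Line 3: ['childhood', 'as', 'make'] (min_width=17, slack=2)
Line 4: ['give', 'small', 'fish'] (min_width=15, slack=4)
Line 5: ['time', 'of', 'magnetic'] (min_width=16, slack=3)
Line 6: ['childhood', 'this', 'as'] (min_width=17, slack=2)
Line 7: ['cherry', 'I'] (min_width=8, slack=11)
Total lines: 7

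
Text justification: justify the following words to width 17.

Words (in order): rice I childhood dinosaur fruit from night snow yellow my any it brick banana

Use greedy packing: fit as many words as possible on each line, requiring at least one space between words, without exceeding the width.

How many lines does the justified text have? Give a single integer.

Answer: 5

Derivation:
Line 1: ['rice', 'I', 'childhood'] (min_width=16, slack=1)
Line 2: ['dinosaur', 'fruit'] (min_width=14, slack=3)
Line 3: ['from', 'night', 'snow'] (min_width=15, slack=2)
Line 4: ['yellow', 'my', 'any', 'it'] (min_width=16, slack=1)
Line 5: ['brick', 'banana'] (min_width=12, slack=5)
Total lines: 5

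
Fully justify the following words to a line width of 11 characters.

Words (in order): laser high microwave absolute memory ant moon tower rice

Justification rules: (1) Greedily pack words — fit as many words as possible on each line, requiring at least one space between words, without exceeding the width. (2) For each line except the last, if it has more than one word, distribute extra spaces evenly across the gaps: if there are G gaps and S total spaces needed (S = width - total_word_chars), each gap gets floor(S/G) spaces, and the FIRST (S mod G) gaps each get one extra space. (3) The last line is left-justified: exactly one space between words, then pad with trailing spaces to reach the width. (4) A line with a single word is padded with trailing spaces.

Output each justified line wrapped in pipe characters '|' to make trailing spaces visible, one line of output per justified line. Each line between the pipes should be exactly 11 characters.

Line 1: ['laser', 'high'] (min_width=10, slack=1)
Line 2: ['microwave'] (min_width=9, slack=2)
Line 3: ['absolute'] (min_width=8, slack=3)
Line 4: ['memory', 'ant'] (min_width=10, slack=1)
Line 5: ['moon', 'tower'] (min_width=10, slack=1)
Line 6: ['rice'] (min_width=4, slack=7)

Answer: |laser  high|
|microwave  |
|absolute   |
|memory  ant|
|moon  tower|
|rice       |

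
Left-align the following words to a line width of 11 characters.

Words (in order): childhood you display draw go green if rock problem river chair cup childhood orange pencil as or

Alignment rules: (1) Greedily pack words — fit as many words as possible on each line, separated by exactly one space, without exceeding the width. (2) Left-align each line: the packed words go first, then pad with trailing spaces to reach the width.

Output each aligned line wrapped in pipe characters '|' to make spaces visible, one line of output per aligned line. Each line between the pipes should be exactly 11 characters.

Answer: |childhood  |
|you display|
|draw go    |
|green if   |
|rock       |
|problem    |
|river chair|
|cup        |
|childhood  |
|orange     |
|pencil as  |
|or         |

Derivation:
Line 1: ['childhood'] (min_width=9, slack=2)
Line 2: ['you', 'display'] (min_width=11, slack=0)
Line 3: ['draw', 'go'] (min_width=7, slack=4)
Line 4: ['green', 'if'] (min_width=8, slack=3)
Line 5: ['rock'] (min_width=4, slack=7)
Line 6: ['problem'] (min_width=7, slack=4)
Line 7: ['river', 'chair'] (min_width=11, slack=0)
Line 8: ['cup'] (min_width=3, slack=8)
Line 9: ['childhood'] (min_width=9, slack=2)
Line 10: ['orange'] (min_width=6, slack=5)
Line 11: ['pencil', 'as'] (min_width=9, slack=2)
Line 12: ['or'] (min_width=2, slack=9)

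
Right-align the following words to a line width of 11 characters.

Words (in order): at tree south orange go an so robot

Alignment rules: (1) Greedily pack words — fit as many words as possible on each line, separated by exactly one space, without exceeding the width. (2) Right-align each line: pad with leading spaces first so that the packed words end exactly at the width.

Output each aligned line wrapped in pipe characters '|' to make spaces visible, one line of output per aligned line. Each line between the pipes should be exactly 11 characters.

Answer: |    at tree|
|      south|
|  orange go|
|an so robot|

Derivation:
Line 1: ['at', 'tree'] (min_width=7, slack=4)
Line 2: ['south'] (min_width=5, slack=6)
Line 3: ['orange', 'go'] (min_width=9, slack=2)
Line 4: ['an', 'so', 'robot'] (min_width=11, slack=0)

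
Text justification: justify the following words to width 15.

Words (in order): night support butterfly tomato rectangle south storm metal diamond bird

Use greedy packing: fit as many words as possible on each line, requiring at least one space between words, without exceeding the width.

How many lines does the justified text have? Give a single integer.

Answer: 6

Derivation:
Line 1: ['night', 'support'] (min_width=13, slack=2)
Line 2: ['butterfly'] (min_width=9, slack=6)
Line 3: ['tomato'] (min_width=6, slack=9)
Line 4: ['rectangle', 'south'] (min_width=15, slack=0)
Line 5: ['storm', 'metal'] (min_width=11, slack=4)
Line 6: ['diamond', 'bird'] (min_width=12, slack=3)
Total lines: 6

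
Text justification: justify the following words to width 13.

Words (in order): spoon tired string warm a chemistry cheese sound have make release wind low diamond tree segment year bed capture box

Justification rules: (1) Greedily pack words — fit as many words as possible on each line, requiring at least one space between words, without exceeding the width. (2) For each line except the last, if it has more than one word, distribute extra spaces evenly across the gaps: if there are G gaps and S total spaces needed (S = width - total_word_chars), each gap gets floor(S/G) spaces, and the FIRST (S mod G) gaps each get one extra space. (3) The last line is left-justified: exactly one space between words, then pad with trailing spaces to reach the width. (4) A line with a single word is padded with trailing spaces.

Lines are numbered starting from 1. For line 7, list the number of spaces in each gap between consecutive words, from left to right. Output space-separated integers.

Line 1: ['spoon', 'tired'] (min_width=11, slack=2)
Line 2: ['string', 'warm', 'a'] (min_width=13, slack=0)
Line 3: ['chemistry'] (min_width=9, slack=4)
Line 4: ['cheese', 'sound'] (min_width=12, slack=1)
Line 5: ['have', 'make'] (min_width=9, slack=4)
Line 6: ['release', 'wind'] (min_width=12, slack=1)
Line 7: ['low', 'diamond'] (min_width=11, slack=2)
Line 8: ['tree', 'segment'] (min_width=12, slack=1)
Line 9: ['year', 'bed'] (min_width=8, slack=5)
Line 10: ['capture', 'box'] (min_width=11, slack=2)

Answer: 3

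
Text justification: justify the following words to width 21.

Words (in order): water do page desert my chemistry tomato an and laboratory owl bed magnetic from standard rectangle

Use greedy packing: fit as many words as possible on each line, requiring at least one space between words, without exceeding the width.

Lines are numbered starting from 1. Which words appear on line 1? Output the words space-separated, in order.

Line 1: ['water', 'do', 'page', 'desert'] (min_width=20, slack=1)
Line 2: ['my', 'chemistry', 'tomato'] (min_width=19, slack=2)
Line 3: ['an', 'and', 'laboratory', 'owl'] (min_width=21, slack=0)
Line 4: ['bed', 'magnetic', 'from'] (min_width=17, slack=4)
Line 5: ['standard', 'rectangle'] (min_width=18, slack=3)

Answer: water do page desert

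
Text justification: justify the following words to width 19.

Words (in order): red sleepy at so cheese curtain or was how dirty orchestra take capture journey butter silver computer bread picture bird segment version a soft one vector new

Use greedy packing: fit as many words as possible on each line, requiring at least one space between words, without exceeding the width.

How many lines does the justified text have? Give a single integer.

Answer: 10

Derivation:
Line 1: ['red', 'sleepy', 'at', 'so'] (min_width=16, slack=3)
Line 2: ['cheese', 'curtain', 'or'] (min_width=17, slack=2)
Line 3: ['was', 'how', 'dirty'] (min_width=13, slack=6)
Line 4: ['orchestra', 'take'] (min_width=14, slack=5)
Line 5: ['capture', 'journey'] (min_width=15, slack=4)
Line 6: ['butter', 'silver'] (min_width=13, slack=6)
Line 7: ['computer', 'bread'] (min_width=14, slack=5)
Line 8: ['picture', 'bird'] (min_width=12, slack=7)
Line 9: ['segment', 'version', 'a'] (min_width=17, slack=2)
Line 10: ['soft', 'one', 'vector', 'new'] (min_width=19, slack=0)
Total lines: 10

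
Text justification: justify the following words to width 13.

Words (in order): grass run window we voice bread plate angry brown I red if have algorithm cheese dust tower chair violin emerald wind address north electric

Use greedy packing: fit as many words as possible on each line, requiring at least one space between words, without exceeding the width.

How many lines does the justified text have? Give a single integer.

Line 1: ['grass', 'run'] (min_width=9, slack=4)
Line 2: ['window', 'we'] (min_width=9, slack=4)
Line 3: ['voice', 'bread'] (min_width=11, slack=2)
Line 4: ['plate', 'angry'] (min_width=11, slack=2)
Line 5: ['brown', 'I', 'red'] (min_width=11, slack=2)
Line 6: ['if', 'have'] (min_width=7, slack=6)
Line 7: ['algorithm'] (min_width=9, slack=4)
Line 8: ['cheese', 'dust'] (min_width=11, slack=2)
Line 9: ['tower', 'chair'] (min_width=11, slack=2)
Line 10: ['violin'] (min_width=6, slack=7)
Line 11: ['emerald', 'wind'] (min_width=12, slack=1)
Line 12: ['address', 'north'] (min_width=13, slack=0)
Line 13: ['electric'] (min_width=8, slack=5)
Total lines: 13

Answer: 13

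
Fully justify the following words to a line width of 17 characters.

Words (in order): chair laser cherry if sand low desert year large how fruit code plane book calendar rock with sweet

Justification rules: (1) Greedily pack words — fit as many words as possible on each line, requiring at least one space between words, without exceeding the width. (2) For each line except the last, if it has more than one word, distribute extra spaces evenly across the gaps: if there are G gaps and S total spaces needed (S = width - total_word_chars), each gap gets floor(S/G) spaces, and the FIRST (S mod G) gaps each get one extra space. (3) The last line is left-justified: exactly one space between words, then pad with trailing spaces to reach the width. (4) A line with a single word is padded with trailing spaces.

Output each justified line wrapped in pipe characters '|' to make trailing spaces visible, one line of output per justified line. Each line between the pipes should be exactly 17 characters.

Answer: |chair       laser|
|cherry   if  sand|
|low  desert  year|
|large  how  fruit|
|code  plane  book|
|calendar     rock|
|with sweet       |

Derivation:
Line 1: ['chair', 'laser'] (min_width=11, slack=6)
Line 2: ['cherry', 'if', 'sand'] (min_width=14, slack=3)
Line 3: ['low', 'desert', 'year'] (min_width=15, slack=2)
Line 4: ['large', 'how', 'fruit'] (min_width=15, slack=2)
Line 5: ['code', 'plane', 'book'] (min_width=15, slack=2)
Line 6: ['calendar', 'rock'] (min_width=13, slack=4)
Line 7: ['with', 'sweet'] (min_width=10, slack=7)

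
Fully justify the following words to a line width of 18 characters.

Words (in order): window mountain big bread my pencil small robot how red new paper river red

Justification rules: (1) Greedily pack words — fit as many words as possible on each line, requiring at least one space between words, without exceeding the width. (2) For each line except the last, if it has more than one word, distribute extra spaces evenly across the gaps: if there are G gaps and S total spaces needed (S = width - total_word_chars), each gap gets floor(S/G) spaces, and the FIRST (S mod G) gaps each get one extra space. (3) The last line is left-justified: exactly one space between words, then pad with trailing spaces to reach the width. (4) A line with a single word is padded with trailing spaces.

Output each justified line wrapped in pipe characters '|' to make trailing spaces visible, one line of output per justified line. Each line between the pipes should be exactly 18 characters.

Answer: |window    mountain|
|big    bread    my|
|pencil small robot|
|how  red new paper|
|river red         |

Derivation:
Line 1: ['window', 'mountain'] (min_width=15, slack=3)
Line 2: ['big', 'bread', 'my'] (min_width=12, slack=6)
Line 3: ['pencil', 'small', 'robot'] (min_width=18, slack=0)
Line 4: ['how', 'red', 'new', 'paper'] (min_width=17, slack=1)
Line 5: ['river', 'red'] (min_width=9, slack=9)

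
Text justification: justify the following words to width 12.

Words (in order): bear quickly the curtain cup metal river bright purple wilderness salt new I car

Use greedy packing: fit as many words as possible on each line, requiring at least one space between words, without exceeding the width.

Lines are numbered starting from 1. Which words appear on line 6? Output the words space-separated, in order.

Line 1: ['bear', 'quickly'] (min_width=12, slack=0)
Line 2: ['the', 'curtain'] (min_width=11, slack=1)
Line 3: ['cup', 'metal'] (min_width=9, slack=3)
Line 4: ['river', 'bright'] (min_width=12, slack=0)
Line 5: ['purple'] (min_width=6, slack=6)
Line 6: ['wilderness'] (min_width=10, slack=2)
Line 7: ['salt', 'new', 'I'] (min_width=10, slack=2)
Line 8: ['car'] (min_width=3, slack=9)

Answer: wilderness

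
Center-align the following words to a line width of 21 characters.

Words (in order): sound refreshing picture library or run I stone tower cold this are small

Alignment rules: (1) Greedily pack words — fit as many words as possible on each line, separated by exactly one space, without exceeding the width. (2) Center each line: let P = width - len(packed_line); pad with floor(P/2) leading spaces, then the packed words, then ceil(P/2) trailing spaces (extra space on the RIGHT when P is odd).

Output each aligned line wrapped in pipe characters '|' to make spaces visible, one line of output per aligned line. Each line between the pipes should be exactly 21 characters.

Line 1: ['sound', 'refreshing'] (min_width=16, slack=5)
Line 2: ['picture', 'library', 'or'] (min_width=18, slack=3)
Line 3: ['run', 'I', 'stone', 'tower'] (min_width=17, slack=4)
Line 4: ['cold', 'this', 'are', 'small'] (min_width=19, slack=2)

Answer: |  sound refreshing   |
| picture library or  |
|  run I stone tower  |
| cold this are small |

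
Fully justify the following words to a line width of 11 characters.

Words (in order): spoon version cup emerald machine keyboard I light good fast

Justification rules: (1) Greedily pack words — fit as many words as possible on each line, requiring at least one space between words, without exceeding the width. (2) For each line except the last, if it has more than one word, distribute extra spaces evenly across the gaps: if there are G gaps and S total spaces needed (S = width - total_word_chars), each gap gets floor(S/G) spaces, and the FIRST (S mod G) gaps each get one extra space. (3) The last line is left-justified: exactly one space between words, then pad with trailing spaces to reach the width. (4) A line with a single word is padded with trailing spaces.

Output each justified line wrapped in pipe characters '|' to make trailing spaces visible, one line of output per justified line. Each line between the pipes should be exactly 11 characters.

Line 1: ['spoon'] (min_width=5, slack=6)
Line 2: ['version', 'cup'] (min_width=11, slack=0)
Line 3: ['emerald'] (min_width=7, slack=4)
Line 4: ['machine'] (min_width=7, slack=4)
Line 5: ['keyboard', 'I'] (min_width=10, slack=1)
Line 6: ['light', 'good'] (min_width=10, slack=1)
Line 7: ['fast'] (min_width=4, slack=7)

Answer: |spoon      |
|version cup|
|emerald    |
|machine    |
|keyboard  I|
|light  good|
|fast       |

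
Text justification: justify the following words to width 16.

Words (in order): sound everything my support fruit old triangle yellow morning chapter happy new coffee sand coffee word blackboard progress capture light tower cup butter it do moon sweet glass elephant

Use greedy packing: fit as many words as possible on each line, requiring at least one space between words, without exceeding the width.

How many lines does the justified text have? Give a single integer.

Answer: 13

Derivation:
Line 1: ['sound', 'everything'] (min_width=16, slack=0)
Line 2: ['my', 'support', 'fruit'] (min_width=16, slack=0)
Line 3: ['old', 'triangle'] (min_width=12, slack=4)
Line 4: ['yellow', 'morning'] (min_width=14, slack=2)
Line 5: ['chapter', 'happy'] (min_width=13, slack=3)
Line 6: ['new', 'coffee', 'sand'] (min_width=15, slack=1)
Line 7: ['coffee', 'word'] (min_width=11, slack=5)
Line 8: ['blackboard'] (min_width=10, slack=6)
Line 9: ['progress', 'capture'] (min_width=16, slack=0)
Line 10: ['light', 'tower', 'cup'] (min_width=15, slack=1)
Line 11: ['butter', 'it', 'do'] (min_width=12, slack=4)
Line 12: ['moon', 'sweet', 'glass'] (min_width=16, slack=0)
Line 13: ['elephant'] (min_width=8, slack=8)
Total lines: 13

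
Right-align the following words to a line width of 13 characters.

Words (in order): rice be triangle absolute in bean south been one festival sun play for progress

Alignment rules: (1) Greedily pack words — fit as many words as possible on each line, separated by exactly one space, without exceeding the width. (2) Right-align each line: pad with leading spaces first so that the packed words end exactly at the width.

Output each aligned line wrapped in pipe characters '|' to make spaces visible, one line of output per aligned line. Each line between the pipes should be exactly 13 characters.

Line 1: ['rice', 'be'] (min_width=7, slack=6)
Line 2: ['triangle'] (min_width=8, slack=5)
Line 3: ['absolute', 'in'] (min_width=11, slack=2)
Line 4: ['bean', 'south'] (min_width=10, slack=3)
Line 5: ['been', 'one'] (min_width=8, slack=5)
Line 6: ['festival', 'sun'] (min_width=12, slack=1)
Line 7: ['play', 'for'] (min_width=8, slack=5)
Line 8: ['progress'] (min_width=8, slack=5)

Answer: |      rice be|
|     triangle|
|  absolute in|
|   bean south|
|     been one|
| festival sun|
|     play for|
|     progress|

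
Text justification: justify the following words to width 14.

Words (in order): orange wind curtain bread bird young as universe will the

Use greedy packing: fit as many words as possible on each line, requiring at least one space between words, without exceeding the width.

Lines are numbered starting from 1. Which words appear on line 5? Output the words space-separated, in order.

Line 1: ['orange', 'wind'] (min_width=11, slack=3)
Line 2: ['curtain', 'bread'] (min_width=13, slack=1)
Line 3: ['bird', 'young', 'as'] (min_width=13, slack=1)
Line 4: ['universe', 'will'] (min_width=13, slack=1)
Line 5: ['the'] (min_width=3, slack=11)

Answer: the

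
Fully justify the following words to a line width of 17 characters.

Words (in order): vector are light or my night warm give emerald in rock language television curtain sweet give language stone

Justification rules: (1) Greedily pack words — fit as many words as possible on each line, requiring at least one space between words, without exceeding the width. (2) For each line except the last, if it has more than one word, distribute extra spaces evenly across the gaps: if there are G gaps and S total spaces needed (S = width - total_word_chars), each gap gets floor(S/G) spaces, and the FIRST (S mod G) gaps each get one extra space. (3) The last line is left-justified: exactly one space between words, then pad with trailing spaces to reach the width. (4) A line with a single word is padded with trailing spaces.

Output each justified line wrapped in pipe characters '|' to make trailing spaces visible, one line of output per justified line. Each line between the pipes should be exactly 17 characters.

Answer: |vector  are light|
|or  my night warm|
|give  emerald  in|
|rock     language|
|television       |
|curtain     sweet|
|give     language|
|stone            |

Derivation:
Line 1: ['vector', 'are', 'light'] (min_width=16, slack=1)
Line 2: ['or', 'my', 'night', 'warm'] (min_width=16, slack=1)
Line 3: ['give', 'emerald', 'in'] (min_width=15, slack=2)
Line 4: ['rock', 'language'] (min_width=13, slack=4)
Line 5: ['television'] (min_width=10, slack=7)
Line 6: ['curtain', 'sweet'] (min_width=13, slack=4)
Line 7: ['give', 'language'] (min_width=13, slack=4)
Line 8: ['stone'] (min_width=5, slack=12)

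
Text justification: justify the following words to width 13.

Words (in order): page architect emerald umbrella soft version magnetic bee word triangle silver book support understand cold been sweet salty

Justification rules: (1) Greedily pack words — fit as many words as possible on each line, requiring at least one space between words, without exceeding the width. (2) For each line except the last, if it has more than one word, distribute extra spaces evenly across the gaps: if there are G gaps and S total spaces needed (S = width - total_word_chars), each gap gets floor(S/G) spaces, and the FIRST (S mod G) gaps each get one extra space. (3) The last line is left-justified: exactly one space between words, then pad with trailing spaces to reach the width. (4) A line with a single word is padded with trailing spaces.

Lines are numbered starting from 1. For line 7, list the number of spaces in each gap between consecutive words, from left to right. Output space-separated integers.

Answer: 1

Derivation:
Line 1: ['page'] (min_width=4, slack=9)
Line 2: ['architect'] (min_width=9, slack=4)
Line 3: ['emerald'] (min_width=7, slack=6)
Line 4: ['umbrella', 'soft'] (min_width=13, slack=0)
Line 5: ['version'] (min_width=7, slack=6)
Line 6: ['magnetic', 'bee'] (min_width=12, slack=1)
Line 7: ['word', 'triangle'] (min_width=13, slack=0)
Line 8: ['silver', 'book'] (min_width=11, slack=2)
Line 9: ['support'] (min_width=7, slack=6)
Line 10: ['understand'] (min_width=10, slack=3)
Line 11: ['cold', 'been'] (min_width=9, slack=4)
Line 12: ['sweet', 'salty'] (min_width=11, slack=2)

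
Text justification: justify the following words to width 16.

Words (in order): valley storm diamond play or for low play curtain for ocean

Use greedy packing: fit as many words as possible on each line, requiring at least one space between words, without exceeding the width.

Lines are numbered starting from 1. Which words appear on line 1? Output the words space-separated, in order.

Line 1: ['valley', 'storm'] (min_width=12, slack=4)
Line 2: ['diamond', 'play', 'or'] (min_width=15, slack=1)
Line 3: ['for', 'low', 'play'] (min_width=12, slack=4)
Line 4: ['curtain', 'for'] (min_width=11, slack=5)
Line 5: ['ocean'] (min_width=5, slack=11)

Answer: valley storm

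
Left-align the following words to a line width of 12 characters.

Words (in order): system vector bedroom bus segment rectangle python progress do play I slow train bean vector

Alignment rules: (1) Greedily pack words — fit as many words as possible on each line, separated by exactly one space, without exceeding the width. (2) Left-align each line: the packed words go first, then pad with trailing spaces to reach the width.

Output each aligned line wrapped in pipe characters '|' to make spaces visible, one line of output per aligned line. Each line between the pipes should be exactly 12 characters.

Line 1: ['system'] (min_width=6, slack=6)
Line 2: ['vector'] (min_width=6, slack=6)
Line 3: ['bedroom', 'bus'] (min_width=11, slack=1)
Line 4: ['segment'] (min_width=7, slack=5)
Line 5: ['rectangle'] (min_width=9, slack=3)
Line 6: ['python'] (min_width=6, slack=6)
Line 7: ['progress', 'do'] (min_width=11, slack=1)
Line 8: ['play', 'I', 'slow'] (min_width=11, slack=1)
Line 9: ['train', 'bean'] (min_width=10, slack=2)
Line 10: ['vector'] (min_width=6, slack=6)

Answer: |system      |
|vector      |
|bedroom bus |
|segment     |
|rectangle   |
|python      |
|progress do |
|play I slow |
|train bean  |
|vector      |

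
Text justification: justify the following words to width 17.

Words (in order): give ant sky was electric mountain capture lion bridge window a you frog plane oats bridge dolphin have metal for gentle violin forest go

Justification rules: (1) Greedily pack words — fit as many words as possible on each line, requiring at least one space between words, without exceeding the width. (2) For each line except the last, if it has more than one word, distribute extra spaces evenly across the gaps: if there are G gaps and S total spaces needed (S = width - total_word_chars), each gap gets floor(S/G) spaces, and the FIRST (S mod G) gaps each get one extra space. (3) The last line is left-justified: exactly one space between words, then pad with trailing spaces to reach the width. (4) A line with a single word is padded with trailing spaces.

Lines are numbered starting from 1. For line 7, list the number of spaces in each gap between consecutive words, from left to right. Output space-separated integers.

Answer: 6

Derivation:
Line 1: ['give', 'ant', 'sky', 'was'] (min_width=16, slack=1)
Line 2: ['electric', 'mountain'] (min_width=17, slack=0)
Line 3: ['capture', 'lion'] (min_width=12, slack=5)
Line 4: ['bridge', 'window', 'a'] (min_width=15, slack=2)
Line 5: ['you', 'frog', 'plane'] (min_width=14, slack=3)
Line 6: ['oats', 'bridge'] (min_width=11, slack=6)
Line 7: ['dolphin', 'have'] (min_width=12, slack=5)
Line 8: ['metal', 'for', 'gentle'] (min_width=16, slack=1)
Line 9: ['violin', 'forest', 'go'] (min_width=16, slack=1)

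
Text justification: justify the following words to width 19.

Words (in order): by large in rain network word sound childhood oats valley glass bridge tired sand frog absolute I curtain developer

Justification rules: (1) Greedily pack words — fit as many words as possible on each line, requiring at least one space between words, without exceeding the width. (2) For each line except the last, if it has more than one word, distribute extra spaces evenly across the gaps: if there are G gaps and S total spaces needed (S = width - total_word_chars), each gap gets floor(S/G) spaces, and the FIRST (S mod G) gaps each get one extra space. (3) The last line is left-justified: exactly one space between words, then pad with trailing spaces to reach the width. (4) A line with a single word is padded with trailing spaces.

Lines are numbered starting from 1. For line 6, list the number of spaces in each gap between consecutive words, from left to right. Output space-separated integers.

Line 1: ['by', 'large', 'in', 'rain'] (min_width=16, slack=3)
Line 2: ['network', 'word', 'sound'] (min_width=18, slack=1)
Line 3: ['childhood', 'oats'] (min_width=14, slack=5)
Line 4: ['valley', 'glass', 'bridge'] (min_width=19, slack=0)
Line 5: ['tired', 'sand', 'frog'] (min_width=15, slack=4)
Line 6: ['absolute', 'I', 'curtain'] (min_width=18, slack=1)
Line 7: ['developer'] (min_width=9, slack=10)

Answer: 2 1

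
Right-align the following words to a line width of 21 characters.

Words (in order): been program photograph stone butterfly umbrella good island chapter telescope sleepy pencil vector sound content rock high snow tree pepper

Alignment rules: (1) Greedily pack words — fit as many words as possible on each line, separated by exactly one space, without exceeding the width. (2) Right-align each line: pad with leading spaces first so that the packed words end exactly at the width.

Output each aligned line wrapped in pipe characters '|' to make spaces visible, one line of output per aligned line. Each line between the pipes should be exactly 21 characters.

Answer: |         been program|
|     photograph stone|
|   butterfly umbrella|
|  good island chapter|
|     telescope sleepy|
|  pencil vector sound|
|    content rock high|
|     snow tree pepper|

Derivation:
Line 1: ['been', 'program'] (min_width=12, slack=9)
Line 2: ['photograph', 'stone'] (min_width=16, slack=5)
Line 3: ['butterfly', 'umbrella'] (min_width=18, slack=3)
Line 4: ['good', 'island', 'chapter'] (min_width=19, slack=2)
Line 5: ['telescope', 'sleepy'] (min_width=16, slack=5)
Line 6: ['pencil', 'vector', 'sound'] (min_width=19, slack=2)
Line 7: ['content', 'rock', 'high'] (min_width=17, slack=4)
Line 8: ['snow', 'tree', 'pepper'] (min_width=16, slack=5)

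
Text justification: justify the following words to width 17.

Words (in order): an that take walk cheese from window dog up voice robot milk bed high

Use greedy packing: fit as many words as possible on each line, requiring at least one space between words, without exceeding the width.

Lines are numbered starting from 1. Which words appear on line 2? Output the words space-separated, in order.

Line 1: ['an', 'that', 'take', 'walk'] (min_width=17, slack=0)
Line 2: ['cheese', 'from'] (min_width=11, slack=6)
Line 3: ['window', 'dog', 'up'] (min_width=13, slack=4)
Line 4: ['voice', 'robot', 'milk'] (min_width=16, slack=1)
Line 5: ['bed', 'high'] (min_width=8, slack=9)

Answer: cheese from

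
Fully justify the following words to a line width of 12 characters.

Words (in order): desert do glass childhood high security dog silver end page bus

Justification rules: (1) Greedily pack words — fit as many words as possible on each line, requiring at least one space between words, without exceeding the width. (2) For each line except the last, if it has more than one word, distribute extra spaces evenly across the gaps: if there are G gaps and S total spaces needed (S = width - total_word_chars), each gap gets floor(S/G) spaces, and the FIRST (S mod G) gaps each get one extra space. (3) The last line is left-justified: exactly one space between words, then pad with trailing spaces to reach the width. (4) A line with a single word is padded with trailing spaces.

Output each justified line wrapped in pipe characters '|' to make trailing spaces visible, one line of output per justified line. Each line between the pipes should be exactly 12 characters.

Line 1: ['desert', 'do'] (min_width=9, slack=3)
Line 2: ['glass'] (min_width=5, slack=7)
Line 3: ['childhood'] (min_width=9, slack=3)
Line 4: ['high'] (min_width=4, slack=8)
Line 5: ['security', 'dog'] (min_width=12, slack=0)
Line 6: ['silver', 'end'] (min_width=10, slack=2)
Line 7: ['page', 'bus'] (min_width=8, slack=4)

Answer: |desert    do|
|glass       |
|childhood   |
|high        |
|security dog|
|silver   end|
|page bus    |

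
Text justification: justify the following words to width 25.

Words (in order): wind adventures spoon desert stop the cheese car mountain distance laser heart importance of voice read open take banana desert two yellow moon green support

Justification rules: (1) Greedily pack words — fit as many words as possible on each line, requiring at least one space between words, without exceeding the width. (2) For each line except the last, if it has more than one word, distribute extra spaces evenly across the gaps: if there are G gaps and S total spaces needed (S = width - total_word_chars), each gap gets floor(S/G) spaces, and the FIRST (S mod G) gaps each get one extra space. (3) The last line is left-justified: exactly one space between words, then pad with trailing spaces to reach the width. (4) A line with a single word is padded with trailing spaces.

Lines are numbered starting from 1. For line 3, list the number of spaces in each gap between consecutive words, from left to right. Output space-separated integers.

Answer: 3 3

Derivation:
Line 1: ['wind', 'adventures', 'spoon'] (min_width=21, slack=4)
Line 2: ['desert', 'stop', 'the', 'cheese'] (min_width=22, slack=3)
Line 3: ['car', 'mountain', 'distance'] (min_width=21, slack=4)
Line 4: ['laser', 'heart', 'importance', 'of'] (min_width=25, slack=0)
Line 5: ['voice', 'read', 'open', 'take'] (min_width=20, slack=5)
Line 6: ['banana', 'desert', 'two', 'yellow'] (min_width=24, slack=1)
Line 7: ['moon', 'green', 'support'] (min_width=18, slack=7)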